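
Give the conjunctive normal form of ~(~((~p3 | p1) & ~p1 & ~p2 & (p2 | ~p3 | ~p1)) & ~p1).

~(~((~p3 | p1) & ~p1 & ~p2 & (p2 | ~p3 | ~p1)) & ~p1)
≡ ~~((~p3 | p1) & ~p1 & ~p2 & (p2 | ~p3 | ~p1)) | ~~p1   — De Morgan
≡ ((~p3 | p1) & ~p1 & ~p2 & (p2 | ~p3 | ~p1)) | ~~p1   — double negation
≡ ((~p3 | p1) & ~p1 & ~p2 & (p2 | ~p3 | ~p1)) | p1   — double negation
≡ (~p3 | p1 | p1) & (~p1 | p1) & (~p2 | p1) & (p2 | ~p3 | ~p1 | p1)   — distribute | over &
≡ (~p3 | p1) & (~p2 | p1)   — simplify

(~p3 | p1) & (~p2 | p1)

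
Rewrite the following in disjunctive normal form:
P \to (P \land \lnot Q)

P \to (P \land \lnot Q)
⇔ \lnot P \lor (P \land \lnot Q)   [eliminate \to]

\lnot P \lor (P \land \lnot Q)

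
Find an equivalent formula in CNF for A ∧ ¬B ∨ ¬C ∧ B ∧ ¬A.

A ∧ ¬B ∨ ¬C ∧ B ∧ ¬A
= (A ∨ ¬C) ∧ (A ∨ B) ∧ (A ∨ ¬A) ∧ (¬B ∨ ¬C) ∧ (¬B ∨ B) ∧ (¬B ∨ ¬A)   [distribute ∨ over ∧]
= (A ∨ ¬C) ∧ (A ∨ B) ∧ (¬B ∨ ¬C) ∧ (¬B ∨ ¬A)   [simplify]

(A ∨ ¬C) ∧ (A ∨ B) ∧ (¬B ∨ ¬C) ∧ (¬B ∨ ¬A)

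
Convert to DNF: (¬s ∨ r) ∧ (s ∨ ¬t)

(¬s ∨ r) ∧ (s ∨ ¬t)
= (¬s ∧ s) ∨ (¬s ∧ ¬t) ∨ (r ∧ s) ∨ (r ∧ ¬t)   — distribute ∧ over ∨
= (¬s ∧ ¬t) ∨ (r ∧ s) ∨ (r ∧ ¬t)   — simplify

(¬s ∧ ¬t) ∨ (r ∧ s) ∨ (r ∧ ¬t)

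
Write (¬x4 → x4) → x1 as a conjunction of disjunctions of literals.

(¬x4 → x4) → x1
≡ ¬(¬x4 → x4) ∨ x1   (eliminate →)
≡ ¬(¬¬x4 ∨ x4) ∨ x1   (eliminate →)
≡ (¬¬¬x4 ∧ ¬x4) ∨ x1   (De Morgan)
≡ (¬x4 ∧ ¬x4) ∨ x1   (double negation)
≡ (¬x4 ∨ x1) ∧ (¬x4 ∨ x1)   (distribute ∨ over ∧)
≡ ¬x4 ∨ x1   (simplify)

¬x4 ∨ x1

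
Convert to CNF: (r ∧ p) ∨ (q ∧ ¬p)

(r ∧ p) ∨ (q ∧ ¬p)
≡ (r ∨ q) ∧ (r ∨ ¬p) ∧ (p ∨ q) ∧ (p ∨ ¬p)
≡ (r ∨ q) ∧ (r ∨ ¬p) ∧ (p ∨ q)

(r ∨ q) ∧ (r ∨ ¬p) ∧ (p ∨ q)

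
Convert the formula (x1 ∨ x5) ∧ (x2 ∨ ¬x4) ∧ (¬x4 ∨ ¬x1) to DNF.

(x1 ∨ x5) ∧ (x2 ∨ ¬x4) ∧ (¬x4 ∨ ¬x1)
⇔ (x1 ∧ x2 ∧ ¬x4) ∨ (x1 ∧ x2 ∧ ¬x1) ∨ (x1 ∧ ¬x4 ∧ ¬x4) ∨ (x1 ∧ ¬x4 ∧ ¬x1) ∨ (x5 ∧ x2 ∧ ¬x4) ∨ (x5 ∧ x2 ∧ ¬x1) ∨ (x5 ∧ ¬x4 ∧ ¬x4) ∨ (x5 ∧ ¬x4 ∧ ¬x1)   [distribute ∧ over ∨]
⇔ (x1 ∧ ¬x4) ∨ (x5 ∧ x2 ∧ ¬x1) ∨ (x5 ∧ ¬x4)   [simplify]

(x1 ∧ ¬x4) ∨ (x5 ∧ x2 ∧ ¬x1) ∨ (x5 ∧ ¬x4)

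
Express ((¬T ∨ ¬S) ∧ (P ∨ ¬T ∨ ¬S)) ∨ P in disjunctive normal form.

¬T ∨ ¬S ∨ P

((¬T ∨ ¬S) ∧ (P ∨ ¬T ∨ ¬S)) ∨ P
≡ (¬T ∧ P) ∨ (¬T ∧ ¬T) ∨ (¬T ∧ ¬S) ∨ (¬S ∧ P) ∨ (¬S ∧ ¬T) ∨ (¬S ∧ ¬S) ∨ P   (distribute ∧ over ∨)
≡ ¬T ∨ ¬S ∨ P   (simplify)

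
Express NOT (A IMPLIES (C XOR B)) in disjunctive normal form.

(A AND NOT C AND NOT B) OR (A AND B AND C)

NOT (A IMPLIES (C XOR B))
⇔ NOT (NOT A OR (C XOR B))   [eliminate IMPLIES]
⇔ NOT (NOT A OR (C AND NOT B) OR (NOT C AND B))   [expand XOR]
⇔ NOT NOT A AND NOT (C AND NOT B) AND NOT (NOT C AND B)   [De Morgan]
⇔ A AND NOT (C AND NOT B) AND NOT (NOT C AND B)   [double negation]
⇔ A AND (NOT C OR NOT NOT B) AND NOT (NOT C AND B)   [De Morgan]
⇔ A AND (NOT C OR B) AND NOT (NOT C AND B)   [double negation]
⇔ A AND (NOT C OR B) AND (NOT NOT C OR NOT B)   [De Morgan]
⇔ A AND (NOT C OR B) AND (C OR NOT B)   [double negation]
⇔ (A AND NOT C AND C) OR (A AND NOT C AND NOT B) OR (A AND B AND C) OR (A AND B AND NOT B)   [distribute AND over OR]
⇔ (A AND NOT C AND NOT B) OR (A AND B AND C)   [simplify]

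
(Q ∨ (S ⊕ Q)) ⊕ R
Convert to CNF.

(Q ∨ S ∨ R) ∧ (¬Q ∨ ¬R) ∧ (¬S ∨ Q ∨ ¬R)

(Q ∨ (S ⊕ Q)) ⊕ R
⇔ (Q ∨ (S ⊕ Q) ∨ R) ∧ ¬((Q ∨ (S ⊕ Q)) ∧ R)   — expand ⊕
⇔ (Q ∨ ((S ∨ Q) ∧ ¬(S ∧ Q)) ∨ R) ∧ ¬((Q ∨ (S ⊕ Q)) ∧ R)   — expand ⊕
⇔ (Q ∨ ((S ∨ Q) ∧ ¬(S ∧ Q)) ∨ R) ∧ ¬((Q ∨ ((S ∨ Q) ∧ ¬(S ∧ Q))) ∧ R)   — expand ⊕
⇔ (Q ∨ ((S ∨ Q) ∧ (¬S ∨ ¬Q)) ∨ R) ∧ ¬((Q ∨ ((S ∨ Q) ∧ ¬(S ∧ Q))) ∧ R)   — De Morgan
⇔ (Q ∨ ((S ∨ Q) ∧ (¬S ∨ ¬Q)) ∨ R) ∧ (¬(Q ∨ ((S ∨ Q) ∧ ¬(S ∧ Q))) ∨ ¬R)   — De Morgan
⇔ (Q ∨ ((S ∨ Q) ∧ (¬S ∨ ¬Q)) ∨ R) ∧ ((¬Q ∧ ¬((S ∨ Q) ∧ ¬(S ∧ Q))) ∨ ¬R)   — De Morgan
⇔ (Q ∨ ((S ∨ Q) ∧ (¬S ∨ ¬Q)) ∨ R) ∧ ((¬Q ∧ (¬(S ∨ Q) ∨ ¬¬(S ∧ Q))) ∨ ¬R)   — De Morgan
⇔ (Q ∨ ((S ∨ Q) ∧ (¬S ∨ ¬Q)) ∨ R) ∧ ((¬Q ∧ ((¬S ∧ ¬Q) ∨ ¬¬(S ∧ Q))) ∨ ¬R)   — De Morgan
⇔ (Q ∨ ((S ∨ Q) ∧ (¬S ∨ ¬Q)) ∨ R) ∧ ((¬Q ∧ ((¬S ∧ ¬Q) ∨ (S ∧ Q))) ∨ ¬R)   — double negation
⇔ (Q ∨ S ∨ Q ∨ R) ∧ (Q ∨ ¬S ∨ ¬Q ∨ R) ∧ (¬Q ∨ ¬R) ∧ (¬S ∨ S ∨ ¬R) ∧ (¬S ∨ Q ∨ ¬R) ∧ (¬Q ∨ S ∨ ¬R) ∧ (¬Q ∨ Q ∨ ¬R)   — distribute ∨ over ∧
⇔ (Q ∨ S ∨ R) ∧ (¬Q ∨ ¬R) ∧ (¬S ∨ Q ∨ ¬R)   — simplify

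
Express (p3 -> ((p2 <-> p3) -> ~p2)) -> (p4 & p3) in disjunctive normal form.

(p3 -> ((p2 <-> p3) -> ~p2)) -> (p4 & p3)
⇔ ~(p3 -> ((p2 <-> p3) -> ~p2)) | (p4 & p3)   (eliminate ->)
⇔ ~(~p3 | ((p2 <-> p3) -> ~p2)) | (p4 & p3)   (eliminate ->)
⇔ ~(~p3 | ~(p2 <-> p3) | ~p2) | (p4 & p3)   (eliminate ->)
⇔ ~(~p3 | ~((p2 -> p3) & (p3 -> p2)) | ~p2) | (p4 & p3)   (eliminate <->)
⇔ ~(~p3 | ~((~p2 | p3) & (p3 -> p2)) | ~p2) | (p4 & p3)   (eliminate ->)
⇔ ~(~p3 | ~((~p2 | p3) & (~p3 | p2)) | ~p2) | (p4 & p3)   (eliminate ->)
⇔ (~~p3 & ~~((~p2 | p3) & (~p3 | p2)) & ~~p2) | (p4 & p3)   (De Morgan)
⇔ (p3 & ~~((~p2 | p3) & (~p3 | p2)) & ~~p2) | (p4 & p3)   (double negation)
⇔ (p3 & (~p2 | p3) & (~p3 | p2) & ~~p2) | (p4 & p3)   (double negation)
⇔ (p3 & (~p2 | p3) & (~p3 | p2) & p2) | (p4 & p3)   (double negation)
⇔ (p3 & ~p2 & ~p3 & p2) | (p3 & ~p2 & p2 & p2) | (p3 & p3 & ~p3 & p2) | (p3 & p3 & p2 & p2) | (p4 & p3)   (distribute & over |)
⇔ (p3 & p2) | (p4 & p3)   (simplify)

(p3 & p2) | (p4 & p3)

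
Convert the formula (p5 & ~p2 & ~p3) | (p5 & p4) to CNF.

p5 & (~p2 | p4) & (~p3 | p4)

(p5 & ~p2 & ~p3) | (p5 & p4)
≡ (p5 | p5) & (p5 | p4) & (~p2 | p5) & (~p2 | p4) & (~p3 | p5) & (~p3 | p4)
≡ p5 & (~p2 | p4) & (~p3 | p4)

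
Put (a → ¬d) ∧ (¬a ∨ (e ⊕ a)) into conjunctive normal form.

(¬a ∨ ¬d) ∧ (¬a ∨ ¬e)

(a → ¬d) ∧ (¬a ∨ (e ⊕ a))
= (¬a ∨ ¬d) ∧ (¬a ∨ (e ⊕ a))   (eliminate →)
= (¬a ∨ ¬d) ∧ (¬a ∨ ((e ∨ a) ∧ ¬(e ∧ a)))   (expand ⊕)
= (¬a ∨ ¬d) ∧ (¬a ∨ ((e ∨ a) ∧ (¬e ∨ ¬a)))   (De Morgan)
= (¬a ∨ ¬d) ∧ (¬a ∨ e ∨ a) ∧ (¬a ∨ ¬e ∨ ¬a)   (distribute ∨ over ∧)
= (¬a ∨ ¬d) ∧ (¬a ∨ ¬e)   (simplify)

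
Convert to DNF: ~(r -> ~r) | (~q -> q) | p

r | q | p

~(r -> ~r) | (~q -> q) | p
≡ ~(~r | ~r) | (~q -> q) | p
≡ ~(~r | ~r) | ~~q | q | p
≡ (~~r & ~~r) | ~~q | q | p
≡ (r & ~~r) | ~~q | q | p
≡ (r & r) | ~~q | q | p
≡ (r & r) | q | q | p
≡ r | q | p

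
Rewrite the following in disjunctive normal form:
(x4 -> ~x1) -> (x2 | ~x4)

(x4 & x1) | x2 | ~x4

(x4 -> ~x1) -> (x2 | ~x4)
≡ ~(x4 -> ~x1) | x2 | ~x4   (eliminate ->)
≡ ~(~x4 | ~x1) | x2 | ~x4   (eliminate ->)
≡ (~~x4 & ~~x1) | x2 | ~x4   (De Morgan)
≡ (x4 & ~~x1) | x2 | ~x4   (double negation)
≡ (x4 & x1) | x2 | ~x4   (double negation)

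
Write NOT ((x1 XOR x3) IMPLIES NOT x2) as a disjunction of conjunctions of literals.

NOT ((x1 XOR x3) IMPLIES NOT x2)
⇔ NOT (NOT (x1 XOR x3) OR NOT x2)   (eliminate IMPLIES)
⇔ NOT (NOT ((x1 AND NOT x3) OR (NOT x1 AND x3)) OR NOT x2)   (expand XOR)
⇔ NOT NOT ((x1 AND NOT x3) OR (NOT x1 AND x3)) AND NOT NOT x2   (De Morgan)
⇔ ((x1 AND NOT x3) OR (NOT x1 AND x3)) AND NOT NOT x2   (double negation)
⇔ ((x1 AND NOT x3) OR (NOT x1 AND x3)) AND x2   (double negation)
⇔ (x1 AND NOT x3 AND x2) OR (NOT x1 AND x3 AND x2)   (distribute AND over OR)

(x1 AND NOT x3 AND x2) OR (NOT x1 AND x3 AND x2)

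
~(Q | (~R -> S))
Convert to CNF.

~(Q | (~R -> S))
= ~(Q | ~~R | S)   — eliminate ->
= ~Q & ~~~R & ~S   — De Morgan
= ~Q & ~R & ~S   — double negation

~Q & ~R & ~S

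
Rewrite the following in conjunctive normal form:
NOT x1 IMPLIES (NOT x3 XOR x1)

NOT x1 IMPLIES (NOT x3 XOR x1)
= NOT NOT x1 OR (NOT x3 XOR x1)   [eliminate IMPLIES]
= NOT NOT x1 OR ((NOT x3 OR x1) AND NOT (NOT x3 AND x1))   [expand XOR]
= x1 OR ((NOT x3 OR x1) AND NOT (NOT x3 AND x1))   [double negation]
= x1 OR ((NOT x3 OR x1) AND (NOT NOT x3 OR NOT x1))   [De Morgan]
= x1 OR ((NOT x3 OR x1) AND (x3 OR NOT x1))   [double negation]
= (x1 OR NOT x3 OR x1) AND (x1 OR x3 OR NOT x1)   [distribute OR over AND]
= x1 OR NOT x3   [simplify]

x1 OR NOT x3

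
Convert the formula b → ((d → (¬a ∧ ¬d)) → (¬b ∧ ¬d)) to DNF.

b → ((d → (¬a ∧ ¬d)) → (¬b ∧ ¬d))
⇔ ¬b ∨ ((d → (¬a ∧ ¬d)) → (¬b ∧ ¬d))   [eliminate →]
⇔ ¬b ∨ ¬(d → (¬a ∧ ¬d)) ∨ (¬b ∧ ¬d)   [eliminate →]
⇔ ¬b ∨ ¬(¬d ∨ (¬a ∧ ¬d)) ∨ (¬b ∧ ¬d)   [eliminate →]
⇔ ¬b ∨ (¬¬d ∧ ¬(¬a ∧ ¬d)) ∨ (¬b ∧ ¬d)   [De Morgan]
⇔ ¬b ∨ (d ∧ ¬(¬a ∧ ¬d)) ∨ (¬b ∧ ¬d)   [double negation]
⇔ ¬b ∨ (d ∧ (¬¬a ∨ ¬¬d)) ∨ (¬b ∧ ¬d)   [De Morgan]
⇔ ¬b ∨ (d ∧ (a ∨ ¬¬d)) ∨ (¬b ∧ ¬d)   [double negation]
⇔ ¬b ∨ (d ∧ (a ∨ d)) ∨ (¬b ∧ ¬d)   [double negation]
⇔ ¬b ∨ (d ∧ a) ∨ (d ∧ d) ∨ (¬b ∧ ¬d)   [distribute ∧ over ∨]
⇔ ¬b ∨ d   [simplify]

¬b ∨ d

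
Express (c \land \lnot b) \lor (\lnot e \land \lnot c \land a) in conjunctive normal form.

(c \land \lnot b) \lor (\lnot e \land \lnot c \land a)
⇔ (c \lor \lnot e) \land (c \lor \lnot c) \land (c \lor a) \land (\lnot b \lor \lnot e) \land (\lnot b \lor \lnot c) \land (\lnot b \lor a)   [distribute \lor over \land]
⇔ (c \lor \lnot e) \land (c \lor a) \land (\lnot b \lor \lnot e) \land (\lnot b \lor \lnot c) \land (\lnot b \lor a)   [simplify]

(c \lor \lnot e) \land (c \lor a) \land (\lnot b \lor \lnot e) \land (\lnot b \lor \lnot c) \land (\lnot b \lor a)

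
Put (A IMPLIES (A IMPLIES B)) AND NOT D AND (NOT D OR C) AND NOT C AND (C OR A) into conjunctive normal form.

(NOT A OR B) AND NOT D AND NOT C AND (C OR A)

(A IMPLIES (A IMPLIES B)) AND NOT D AND (NOT D OR C) AND NOT C AND (C OR A)
≡ (NOT A OR (A IMPLIES B)) AND NOT D AND (NOT D OR C) AND NOT C AND (C OR A)   (eliminate IMPLIES)
≡ (NOT A OR NOT A OR B) AND NOT D AND (NOT D OR C) AND NOT C AND (C OR A)   (eliminate IMPLIES)
≡ (NOT A OR B) AND NOT D AND NOT C AND (C OR A)   (simplify)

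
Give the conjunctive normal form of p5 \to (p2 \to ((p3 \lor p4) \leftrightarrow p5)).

p5 \to (p2 \to ((p3 \lor p4) \leftrightarrow p5))
= \lnot p5 \lor (p2 \to ((p3 \lor p4) \leftrightarrow p5))   [eliminate \to]
= \lnot p5 \lor \lnot p2 \lor ((p3 \lor p4) \leftrightarrow p5)   [eliminate \to]
= \lnot p5 \lor \lnot p2 \lor (((p3 \lor p4) \to p5) \land (p5 \to (p3 \lor p4)))   [eliminate \leftrightarrow]
= \lnot p5 \lor \lnot p2 \lor ((\lnot (p3 \lor p4) \lor p5) \land (p5 \to (p3 \lor p4)))   [eliminate \to]
= \lnot p5 \lor \lnot p2 \lor ((\lnot (p3 \lor p4) \lor p5) \land (\lnot p5 \lor p3 \lor p4))   [eliminate \to]
= \lnot p5 \lor \lnot p2 \lor (((\lnot p3 \land \lnot p4) \lor p5) \land (\lnot p5 \lor p3 \lor p4))   [De Morgan]
= (\lnot p5 \lor \lnot p2 \lor \lnot p3 \lor p5) \land (\lnot p5 \lor \lnot p2 \lor \lnot p4 \lor p5) \land (\lnot p5 \lor \lnot p2 \lor \lnot p5 \lor p3 \lor p4)   [distribute \lor over \land]
= \lnot p5 \lor \lnot p2 \lor p3 \lor p4   [simplify]

\lnot p5 \lor \lnot p2 \lor p3 \lor p4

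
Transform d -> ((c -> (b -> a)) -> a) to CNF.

(~d | c | a) & (~d | b | a)

d -> ((c -> (b -> a)) -> a)
≡ ~d | ((c -> (b -> a)) -> a)
≡ ~d | ~(c -> (b -> a)) | a
≡ ~d | ~(~c | (b -> a)) | a
≡ ~d | ~(~c | ~b | a) | a
≡ ~d | (~~c & ~~b & ~a) | a
≡ ~d | (c & ~~b & ~a) | a
≡ ~d | (c & b & ~a) | a
≡ (~d | c | a) & (~d | b | a) & (~d | ~a | a)
≡ (~d | c | a) & (~d | b | a)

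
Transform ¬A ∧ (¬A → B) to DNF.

¬A ∧ B

¬A ∧ (¬A → B)
= ¬A ∧ (¬¬A ∨ B)   [eliminate →]
= ¬A ∧ (A ∨ B)   [double negation]
= (¬A ∧ A) ∨ (¬A ∧ B)   [distribute ∧ over ∨]
= ¬A ∧ B   [simplify]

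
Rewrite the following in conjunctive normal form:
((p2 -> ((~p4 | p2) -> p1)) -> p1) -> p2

((p2 -> ((~p4 | p2) -> p1)) -> p1) -> p2
≡ ~((p2 -> ((~p4 | p2) -> p1)) -> p1) | p2   — eliminate ->
≡ ~(~(p2 -> ((~p4 | p2) -> p1)) | p1) | p2   — eliminate ->
≡ ~(~(~p2 | ((~p4 | p2) -> p1)) | p1) | p2   — eliminate ->
≡ ~(~(~p2 | ~(~p4 | p2) | p1) | p1) | p2   — eliminate ->
≡ (~~(~p2 | ~(~p4 | p2) | p1) & ~p1) | p2   — De Morgan
≡ ((~p2 | ~(~p4 | p2) | p1) & ~p1) | p2   — double negation
≡ ((~p2 | (~~p4 & ~p2) | p1) & ~p1) | p2   — De Morgan
≡ ((~p2 | (p4 & ~p2) | p1) & ~p1) | p2   — double negation
≡ (~p2 | p4 | p1 | p2) & (~p2 | ~p2 | p1 | p2) & (~p1 | p2)   — distribute | over &
≡ ~p1 | p2   — simplify

~p1 | p2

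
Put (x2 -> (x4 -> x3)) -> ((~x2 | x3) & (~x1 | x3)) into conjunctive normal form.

(x2 | ~x1 | x3) & (x4 | ~x2 | x3) & (x4 | ~x1 | x3)

(x2 -> (x4 -> x3)) -> ((~x2 | x3) & (~x1 | x3))
= ~(x2 -> (x4 -> x3)) | ((~x2 | x3) & (~x1 | x3))   [eliminate ->]
= ~(~x2 | (x4 -> x3)) | ((~x2 | x3) & (~x1 | x3))   [eliminate ->]
= ~(~x2 | ~x4 | x3) | ((~x2 | x3) & (~x1 | x3))   [eliminate ->]
= (~~x2 & ~~x4 & ~x3) | ((~x2 | x3) & (~x1 | x3))   [De Morgan]
= (x2 & ~~x4 & ~x3) | ((~x2 | x3) & (~x1 | x3))   [double negation]
= (x2 & x4 & ~x3) | ((~x2 | x3) & (~x1 | x3))   [double negation]
= (x2 | ~x2 | x3) & (x2 | ~x1 | x3) & (x4 | ~x2 | x3) & (x4 | ~x1 | x3) & (~x3 | ~x2 | x3) & (~x3 | ~x1 | x3)   [distribute | over &]
= (x2 | ~x1 | x3) & (x4 | ~x2 | x3) & (x4 | ~x1 | x3)   [simplify]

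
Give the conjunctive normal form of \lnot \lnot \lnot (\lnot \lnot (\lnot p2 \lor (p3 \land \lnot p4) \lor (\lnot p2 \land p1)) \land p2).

\lnot \lnot \lnot (\lnot \lnot (\lnot p2 \lor (p3 \land \lnot p4) \lor (\lnot p2 \land p1)) \land p2)
= \lnot (\lnot \lnot (\lnot p2 \lor (p3 \land \lnot p4) \lor (\lnot p2 \land p1)) \land p2)   — double negation
= \lnot \lnot \lnot (\lnot p2 \lor (p3 \land \lnot p4) \lor (\lnot p2 \land p1)) \lor \lnot p2   — De Morgan
= \lnot (\lnot p2 \lor (p3 \land \lnot p4) \lor (\lnot p2 \land p1)) \lor \lnot p2   — double negation
= (\lnot \lnot p2 \land \lnot (p3 \land \lnot p4) \land \lnot (\lnot p2 \land p1)) \lor \lnot p2   — De Morgan
= (p2 \land \lnot (p3 \land \lnot p4) \land \lnot (\lnot p2 \land p1)) \lor \lnot p2   — double negation
= (p2 \land (\lnot p3 \lor \lnot \lnot p4) \land \lnot (\lnot p2 \land p1)) \lor \lnot p2   — De Morgan
= (p2 \land (\lnot p3 \lor p4) \land \lnot (\lnot p2 \land p1)) \lor \lnot p2   — double negation
= (p2 \land (\lnot p3 \lor p4) \land (\lnot \lnot p2 \lor \lnot p1)) \lor \lnot p2   — De Morgan
= (p2 \land (\lnot p3 \lor p4) \land (p2 \lor \lnot p1)) \lor \lnot p2   — double negation
= (p2 \lor \lnot p2) \land (\lnot p3 \lor p4 \lor \lnot p2) \land (p2 \lor \lnot p1 \lor \lnot p2)   — distribute \lor over \land
= \lnot p3 \lor p4 \lor \lnot p2   — simplify

\lnot p3 \lor p4 \lor \lnot p2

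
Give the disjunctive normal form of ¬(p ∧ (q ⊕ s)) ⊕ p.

¬p ∨ (p ∧ q ∧ ¬s) ∨ (p ∧ ¬q ∧ s)

¬(p ∧ (q ⊕ s)) ⊕ p
≡ (¬(p ∧ (q ⊕ s)) ∧ ¬p) ∨ (¬¬(p ∧ (q ⊕ s)) ∧ p)   — expand ⊕
≡ (¬(p ∧ ((q ∧ ¬s) ∨ (¬q ∧ s))) ∧ ¬p) ∨ (¬¬(p ∧ (q ⊕ s)) ∧ p)   — expand ⊕
≡ (¬(p ∧ ((q ∧ ¬s) ∨ (¬q ∧ s))) ∧ ¬p) ∨ (¬¬(p ∧ ((q ∧ ¬s) ∨ (¬q ∧ s))) ∧ p)   — expand ⊕
≡ ((¬p ∨ ¬((q ∧ ¬s) ∨ (¬q ∧ s))) ∧ ¬p) ∨ (¬¬(p ∧ ((q ∧ ¬s) ∨ (¬q ∧ s))) ∧ p)   — De Morgan
≡ ((¬p ∨ (¬(q ∧ ¬s) ∧ ¬(¬q ∧ s))) ∧ ¬p) ∨ (¬¬(p ∧ ((q ∧ ¬s) ∨ (¬q ∧ s))) ∧ p)   — De Morgan
≡ ((¬p ∨ ((¬q ∨ ¬¬s) ∧ ¬(¬q ∧ s))) ∧ ¬p) ∨ (¬¬(p ∧ ((q ∧ ¬s) ∨ (¬q ∧ s))) ∧ p)   — De Morgan
≡ ((¬p ∨ ((¬q ∨ s) ∧ ¬(¬q ∧ s))) ∧ ¬p) ∨ (¬¬(p ∧ ((q ∧ ¬s) ∨ (¬q ∧ s))) ∧ p)   — double negation
≡ ((¬p ∨ ((¬q ∨ s) ∧ (¬¬q ∨ ¬s))) ∧ ¬p) ∨ (¬¬(p ∧ ((q ∧ ¬s) ∨ (¬q ∧ s))) ∧ p)   — De Morgan
≡ ((¬p ∨ ((¬q ∨ s) ∧ (q ∨ ¬s))) ∧ ¬p) ∨ (¬¬(p ∧ ((q ∧ ¬s) ∨ (¬q ∧ s))) ∧ p)   — double negation
≡ ((¬p ∨ ((¬q ∨ s) ∧ (q ∨ ¬s))) ∧ ¬p) ∨ (p ∧ ((q ∧ ¬s) ∨ (¬q ∧ s)) ∧ p)   — double negation
≡ (¬p ∧ ¬p) ∨ (¬q ∧ q ∧ ¬p) ∨ (¬q ∧ ¬s ∧ ¬p) ∨ (s ∧ q ∧ ¬p) ∨ (s ∧ ¬s ∧ ¬p) ∨ (p ∧ q ∧ ¬s ∧ p) ∨ (p ∧ ¬q ∧ s ∧ p)   — distribute ∧ over ∨
≡ ¬p ∨ (p ∧ q ∧ ¬s) ∨ (p ∧ ¬q ∧ s)   — simplify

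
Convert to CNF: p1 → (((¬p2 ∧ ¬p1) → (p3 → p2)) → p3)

p1 → (((¬p2 ∧ ¬p1) → (p3 → p2)) → p3)
≡ ¬p1 ∨ (((¬p2 ∧ ¬p1) → (p3 → p2)) → p3)   (eliminate →)
≡ ¬p1 ∨ ¬((¬p2 ∧ ¬p1) → (p3 → p2)) ∨ p3   (eliminate →)
≡ ¬p1 ∨ ¬(¬(¬p2 ∧ ¬p1) ∨ (p3 → p2)) ∨ p3   (eliminate →)
≡ ¬p1 ∨ ¬(¬(¬p2 ∧ ¬p1) ∨ ¬p3 ∨ p2) ∨ p3   (eliminate →)
≡ ¬p1 ∨ (¬¬(¬p2 ∧ ¬p1) ∧ ¬¬p3 ∧ ¬p2) ∨ p3   (De Morgan)
≡ ¬p1 ∨ (¬p2 ∧ ¬p1 ∧ ¬¬p3 ∧ ¬p2) ∨ p3   (double negation)
≡ ¬p1 ∨ (¬p2 ∧ ¬p1 ∧ p3 ∧ ¬p2) ∨ p3   (double negation)
≡ (¬p1 ∨ ¬p2 ∨ p3) ∧ (¬p1 ∨ ¬p1 ∨ p3) ∧ (¬p1 ∨ p3 ∨ p3) ∧ (¬p1 ∨ ¬p2 ∨ p3)   (distribute ∨ over ∧)
≡ ¬p1 ∨ p3   (simplify)

¬p1 ∨ p3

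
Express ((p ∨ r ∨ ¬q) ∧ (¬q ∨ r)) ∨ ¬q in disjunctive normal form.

r ∨ ¬q

((p ∨ r ∨ ¬q) ∧ (¬q ∨ r)) ∨ ¬q
≡ (p ∧ ¬q) ∨ (p ∧ r) ∨ (r ∧ ¬q) ∨ (r ∧ r) ∨ (¬q ∧ ¬q) ∨ (¬q ∧ r) ∨ ¬q   [distribute ∧ over ∨]
≡ r ∨ ¬q   [simplify]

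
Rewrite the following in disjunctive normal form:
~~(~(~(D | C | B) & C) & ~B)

(D & ~B) | (C & ~B) | (~C & ~B)

~~(~(~(D | C | B) & C) & ~B)
≡ ~(~(D | C | B) & C) & ~B   (double negation)
≡ (~~(D | C | B) | ~C) & ~B   (De Morgan)
≡ (D | C | B | ~C) & ~B   (double negation)
≡ (D & ~B) | (C & ~B) | (B & ~B) | (~C & ~B)   (distribute & over |)
≡ (D & ~B) | (C & ~B) | (~C & ~B)   (simplify)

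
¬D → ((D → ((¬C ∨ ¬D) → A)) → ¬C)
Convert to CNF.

¬D → ((D → ((¬C ∨ ¬D) → A)) → ¬C)
≡ ¬¬D ∨ ((D → ((¬C ∨ ¬D) → A)) → ¬C)
≡ ¬¬D ∨ ¬(D → ((¬C ∨ ¬D) → A)) ∨ ¬C
≡ ¬¬D ∨ ¬(¬D ∨ ((¬C ∨ ¬D) → A)) ∨ ¬C
≡ ¬¬D ∨ ¬(¬D ∨ ¬(¬C ∨ ¬D) ∨ A) ∨ ¬C
≡ D ∨ ¬(¬D ∨ ¬(¬C ∨ ¬D) ∨ A) ∨ ¬C
≡ D ∨ (¬¬D ∧ ¬¬(¬C ∨ ¬D) ∧ ¬A) ∨ ¬C
≡ D ∨ (D ∧ ¬¬(¬C ∨ ¬D) ∧ ¬A) ∨ ¬C
≡ D ∨ (D ∧ (¬C ∨ ¬D) ∧ ¬A) ∨ ¬C
≡ (D ∨ D ∨ ¬C) ∧ (D ∨ ¬C ∨ ¬D ∨ ¬C) ∧ (D ∨ ¬A ∨ ¬C)
≡ D ∨ ¬C

D ∨ ¬C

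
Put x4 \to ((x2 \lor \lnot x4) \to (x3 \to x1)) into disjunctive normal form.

x4 \to ((x2 \lor \lnot x4) \to (x3 \to x1))
⇔ \lnot x4 \lor ((x2 \lor \lnot x4) \to (x3 \to x1))   (eliminate \to)
⇔ \lnot x4 \lor \lnot (x2 \lor \lnot x4) \lor (x3 \to x1)   (eliminate \to)
⇔ \lnot x4 \lor \lnot (x2 \lor \lnot x4) \lor \lnot x3 \lor x1   (eliminate \to)
⇔ \lnot x4 \lor (\lnot x2 \land \lnot \lnot x4) \lor \lnot x3 \lor x1   (De Morgan)
⇔ \lnot x4 \lor (\lnot x2 \land x4) \lor \lnot x3 \lor x1   (double negation)

\lnot x4 \lor (\lnot x2 \land x4) \lor \lnot x3 \lor x1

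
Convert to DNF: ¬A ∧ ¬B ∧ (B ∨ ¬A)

¬A ∧ ¬B ∧ (B ∨ ¬A)
≡ ¬A ∧ ¬B ∧ B ∨ ¬A ∧ ¬B ∧ ¬A
≡ ¬A ∧ ¬B

¬A ∧ ¬B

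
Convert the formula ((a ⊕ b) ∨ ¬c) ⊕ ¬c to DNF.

(a ∧ ¬b ∧ c) ∨ (¬a ∧ b ∧ c)

((a ⊕ b) ∨ ¬c) ⊕ ¬c
= (((a ⊕ b) ∨ ¬c) ∧ ¬¬c) ∨ (¬((a ⊕ b) ∨ ¬c) ∧ ¬c)   [expand ⊕]
= (((a ∧ ¬b) ∨ (¬a ∧ b) ∨ ¬c) ∧ ¬¬c) ∨ (¬((a ⊕ b) ∨ ¬c) ∧ ¬c)   [expand ⊕]
= (((a ∧ ¬b) ∨ (¬a ∧ b) ∨ ¬c) ∧ ¬¬c) ∨ (¬((a ∧ ¬b) ∨ (¬a ∧ b) ∨ ¬c) ∧ ¬c)   [expand ⊕]
= (((a ∧ ¬b) ∨ (¬a ∧ b) ∨ ¬c) ∧ c) ∨ (¬((a ∧ ¬b) ∨ (¬a ∧ b) ∨ ¬c) ∧ ¬c)   [double negation]
= (((a ∧ ¬b) ∨ (¬a ∧ b) ∨ ¬c) ∧ c) ∨ (¬(a ∧ ¬b) ∧ ¬(¬a ∧ b) ∧ ¬¬c ∧ ¬c)   [De Morgan]
= (((a ∧ ¬b) ∨ (¬a ∧ b) ∨ ¬c) ∧ c) ∨ ((¬a ∨ ¬¬b) ∧ ¬(¬a ∧ b) ∧ ¬¬c ∧ ¬c)   [De Morgan]
= (((a ∧ ¬b) ∨ (¬a ∧ b) ∨ ¬c) ∧ c) ∨ ((¬a ∨ b) ∧ ¬(¬a ∧ b) ∧ ¬¬c ∧ ¬c)   [double negation]
= (((a ∧ ¬b) ∨ (¬a ∧ b) ∨ ¬c) ∧ c) ∨ ((¬a ∨ b) ∧ (¬¬a ∨ ¬b) ∧ ¬¬c ∧ ¬c)   [De Morgan]
= (((a ∧ ¬b) ∨ (¬a ∧ b) ∨ ¬c) ∧ c) ∨ ((¬a ∨ b) ∧ (a ∨ ¬b) ∧ ¬¬c ∧ ¬c)   [double negation]
= (((a ∧ ¬b) ∨ (¬a ∧ b) ∨ ¬c) ∧ c) ∨ ((¬a ∨ b) ∧ (a ∨ ¬b) ∧ c ∧ ¬c)   [double negation]
= (a ∧ ¬b ∧ c) ∨ (¬a ∧ b ∧ c) ∨ (¬c ∧ c) ∨ (¬a ∧ a ∧ c ∧ ¬c) ∨ (¬a ∧ ¬b ∧ c ∧ ¬c) ∨ (b ∧ a ∧ c ∧ ¬c) ∨ (b ∧ ¬b ∧ c ∧ ¬c)   [distribute ∧ over ∨]
= (a ∧ ¬b ∧ c) ∨ (¬a ∧ b ∧ c)   [simplify]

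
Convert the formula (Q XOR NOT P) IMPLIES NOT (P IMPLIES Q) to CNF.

(Q XOR NOT P) IMPLIES NOT (P IMPLIES Q)
≡ NOT (Q XOR NOT P) OR NOT (P IMPLIES Q)   — eliminate IMPLIES
≡ NOT ((Q OR NOT P) AND NOT (Q AND NOT P)) OR NOT (P IMPLIES Q)   — expand XOR
≡ NOT ((Q OR NOT P) AND NOT (Q AND NOT P)) OR NOT (NOT P OR Q)   — eliminate IMPLIES
≡ NOT (Q OR NOT P) OR NOT NOT (Q AND NOT P) OR NOT (NOT P OR Q)   — De Morgan
≡ (NOT Q AND NOT NOT P) OR NOT NOT (Q AND NOT P) OR NOT (NOT P OR Q)   — De Morgan
≡ (NOT Q AND P) OR NOT NOT (Q AND NOT P) OR NOT (NOT P OR Q)   — double negation
≡ (NOT Q AND P) OR (Q AND NOT P) OR NOT (NOT P OR Q)   — double negation
≡ (NOT Q AND P) OR (Q AND NOT P) OR (NOT NOT P AND NOT Q)   — De Morgan
≡ (NOT Q AND P) OR (Q AND NOT P) OR (P AND NOT Q)   — double negation
≡ (NOT Q OR Q OR P) AND (NOT Q OR Q OR NOT Q) AND (NOT Q OR NOT P OR P) AND (NOT Q OR NOT P OR NOT Q) AND (P OR Q OR P) AND (P OR Q OR NOT Q) AND (P OR NOT P OR P) AND (P OR NOT P OR NOT Q)   — distribute OR over AND
≡ (NOT Q OR NOT P) AND (P OR Q)   — simplify

(NOT Q OR NOT P) AND (P OR Q)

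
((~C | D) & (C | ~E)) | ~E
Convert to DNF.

(D & C) | ~E

((~C | D) & (C | ~E)) | ~E
≡ (~C & C) | (~C & ~E) | (D & C) | (D & ~E) | ~E   [distribute & over |]
≡ (D & C) | ~E   [simplify]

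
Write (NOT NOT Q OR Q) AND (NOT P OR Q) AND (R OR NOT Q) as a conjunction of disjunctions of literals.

(NOT NOT Q OR Q) AND (NOT P OR Q) AND (R OR NOT Q)
≡ (Q OR Q) AND (NOT P OR Q) AND (R OR NOT Q)   [double negation]
≡ Q AND (R OR NOT Q)   [simplify]

Q AND (R OR NOT Q)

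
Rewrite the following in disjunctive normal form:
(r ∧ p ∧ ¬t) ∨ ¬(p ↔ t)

(r ∧ p ∧ ¬t) ∨ ¬(p ↔ t)
⇔ (r ∧ p ∧ ¬t) ∨ ¬((p → t) ∧ (t → p))   [eliminate ↔]
⇔ (r ∧ p ∧ ¬t) ∨ ¬((¬p ∨ t) ∧ (t → p))   [eliminate →]
⇔ (r ∧ p ∧ ¬t) ∨ ¬((¬p ∨ t) ∧ (¬t ∨ p))   [eliminate →]
⇔ (r ∧ p ∧ ¬t) ∨ ¬(¬p ∨ t) ∨ ¬(¬t ∨ p)   [De Morgan]
⇔ (r ∧ p ∧ ¬t) ∨ (¬¬p ∧ ¬t) ∨ ¬(¬t ∨ p)   [De Morgan]
⇔ (r ∧ p ∧ ¬t) ∨ (p ∧ ¬t) ∨ ¬(¬t ∨ p)   [double negation]
⇔ (r ∧ p ∧ ¬t) ∨ (p ∧ ¬t) ∨ (¬¬t ∧ ¬p)   [De Morgan]
⇔ (r ∧ p ∧ ¬t) ∨ (p ∧ ¬t) ∨ (t ∧ ¬p)   [double negation]
⇔ (p ∧ ¬t) ∨ (t ∧ ¬p)   [simplify]

(p ∧ ¬t) ∨ (t ∧ ¬p)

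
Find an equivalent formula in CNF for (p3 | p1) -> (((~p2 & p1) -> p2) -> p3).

~p1 | ~p2 | p3

(p3 | p1) -> (((~p2 & p1) -> p2) -> p3)
⇔ ~(p3 | p1) | (((~p2 & p1) -> p2) -> p3)   (eliminate ->)
⇔ ~(p3 | p1) | ~((~p2 & p1) -> p2) | p3   (eliminate ->)
⇔ ~(p3 | p1) | ~(~(~p2 & p1) | p2) | p3   (eliminate ->)
⇔ (~p3 & ~p1) | ~(~(~p2 & p1) | p2) | p3   (De Morgan)
⇔ (~p3 & ~p1) | (~~(~p2 & p1) & ~p2) | p3   (De Morgan)
⇔ (~p3 & ~p1) | (~p2 & p1 & ~p2) | p3   (double negation)
⇔ (~p3 | ~p2 | p3) & (~p3 | p1 | p3) & (~p3 | ~p2 | p3) & (~p1 | ~p2 | p3) & (~p1 | p1 | p3) & (~p1 | ~p2 | p3)   (distribute | over &)
⇔ ~p1 | ~p2 | p3   (simplify)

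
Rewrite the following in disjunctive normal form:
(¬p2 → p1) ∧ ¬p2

p1 ∧ ¬p2

(¬p2 → p1) ∧ ¬p2
≡ (¬¬p2 ∨ p1) ∧ ¬p2   [eliminate →]
≡ (p2 ∨ p1) ∧ ¬p2   [double negation]
≡ (p2 ∧ ¬p2) ∨ (p1 ∧ ¬p2)   [distribute ∧ over ∨]
≡ p1 ∧ ¬p2   [simplify]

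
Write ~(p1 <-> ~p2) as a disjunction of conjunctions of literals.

~(p1 <-> ~p2)
≡ ~((p1 -> ~p2) & (~p2 -> p1))
≡ ~((~p1 | ~p2) & (~p2 -> p1))
≡ ~((~p1 | ~p2) & (~~p2 | p1))
≡ ~(~p1 | ~p2) | ~(~~p2 | p1)
≡ (~~p1 & ~~p2) | ~(~~p2 | p1)
≡ (p1 & ~~p2) | ~(~~p2 | p1)
≡ (p1 & p2) | ~(~~p2 | p1)
≡ (p1 & p2) | (~~~p2 & ~p1)
≡ (p1 & p2) | (~p2 & ~p1)

(p1 & p2) | (~p2 & ~p1)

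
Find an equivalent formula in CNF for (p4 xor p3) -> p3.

(p4 xor p3) -> p3
≡ ~(p4 xor p3) | p3   [eliminate ->]
≡ ~((p4 | p3) & ~(p4 & p3)) | p3   [expand xor]
≡ ~(p4 | p3) | ~~(p4 & p3) | p3   [De Morgan]
≡ (~p4 & ~p3) | ~~(p4 & p3) | p3   [De Morgan]
≡ (~p4 & ~p3) | (p4 & p3) | p3   [double negation]
≡ (~p4 | p4 | p3) & (~p4 | p3 | p3) & (~p3 | p4 | p3) & (~p3 | p3 | p3)   [distribute | over &]
≡ ~p4 | p3   [simplify]

~p4 | p3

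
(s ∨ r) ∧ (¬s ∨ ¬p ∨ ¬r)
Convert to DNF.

(s ∨ r) ∧ (¬s ∨ ¬p ∨ ¬r)
= (s ∧ ¬s) ∨ (s ∧ ¬p) ∨ (s ∧ ¬r) ∨ (r ∧ ¬s) ∨ (r ∧ ¬p) ∨ (r ∧ ¬r)   [distribute ∧ over ∨]
= (s ∧ ¬p) ∨ (s ∧ ¬r) ∨ (r ∧ ¬s) ∨ (r ∧ ¬p)   [simplify]

(s ∧ ¬p) ∨ (s ∧ ¬r) ∨ (r ∧ ¬s) ∨ (r ∧ ¬p)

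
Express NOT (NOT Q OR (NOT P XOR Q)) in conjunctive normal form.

NOT (NOT Q OR (NOT P XOR Q))
≡ NOT (NOT Q OR ((NOT P OR Q) AND NOT (NOT P AND Q)))   (expand XOR)
≡ NOT NOT Q AND NOT ((NOT P OR Q) AND NOT (NOT P AND Q))   (De Morgan)
≡ Q AND NOT ((NOT P OR Q) AND NOT (NOT P AND Q))   (double negation)
≡ Q AND (NOT (NOT P OR Q) OR NOT NOT (NOT P AND Q))   (De Morgan)
≡ Q AND ((NOT NOT P AND NOT Q) OR NOT NOT (NOT P AND Q))   (De Morgan)
≡ Q AND ((P AND NOT Q) OR NOT NOT (NOT P AND Q))   (double negation)
≡ Q AND ((P AND NOT Q) OR (NOT P AND Q))   (double negation)
≡ Q AND (P OR NOT P) AND (P OR Q) AND (NOT Q OR NOT P) AND (NOT Q OR Q)   (distribute OR over AND)
≡ Q AND (NOT Q OR NOT P)   (simplify)

Q AND (NOT Q OR NOT P)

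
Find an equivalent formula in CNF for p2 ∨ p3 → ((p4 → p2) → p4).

(¬p2 ∨ p4) ∧ (¬p3 ∨ p4)

p2 ∨ p3 → ((p4 → p2) → p4)
= ¬(p2 ∨ p3) ∨ ((p4 → p2) → p4)   [eliminate →]
= ¬(p2 ∨ p3) ∨ ¬(p4 → p2) ∨ p4   [eliminate →]
= ¬(p2 ∨ p3) ∨ ¬(¬p4 ∨ p2) ∨ p4   [eliminate →]
= ¬p2 ∧ ¬p3 ∨ ¬(¬p4 ∨ p2) ∨ p4   [De Morgan]
= ¬p2 ∧ ¬p3 ∨ ¬¬p4 ∧ ¬p2 ∨ p4   [De Morgan]
= ¬p2 ∧ ¬p3 ∨ p4 ∧ ¬p2 ∨ p4   [double negation]
= (¬p2 ∨ p4 ∨ p4) ∧ (¬p2 ∨ ¬p2 ∨ p4) ∧ (¬p3 ∨ p4 ∨ p4) ∧ (¬p3 ∨ ¬p2 ∨ p4)   [distribute ∨ over ∧]
= (¬p2 ∨ p4) ∧ (¬p3 ∨ p4)   [simplify]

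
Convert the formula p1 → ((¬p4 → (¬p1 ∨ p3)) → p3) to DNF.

p1 → ((¬p4 → (¬p1 ∨ p3)) → p3)
≡ ¬p1 ∨ ((¬p4 → (¬p1 ∨ p3)) → p3)   [eliminate →]
≡ ¬p1 ∨ ¬(¬p4 → (¬p1 ∨ p3)) ∨ p3   [eliminate →]
≡ ¬p1 ∨ ¬(¬¬p4 ∨ ¬p1 ∨ p3) ∨ p3   [eliminate →]
≡ ¬p1 ∨ (¬¬¬p4 ∧ ¬¬p1 ∧ ¬p3) ∨ p3   [De Morgan]
≡ ¬p1 ∨ (¬p4 ∧ ¬¬p1 ∧ ¬p3) ∨ p3   [double negation]
≡ ¬p1 ∨ (¬p4 ∧ p1 ∧ ¬p3) ∨ p3   [double negation]

¬p1 ∨ (¬p4 ∧ p1 ∧ ¬p3) ∨ p3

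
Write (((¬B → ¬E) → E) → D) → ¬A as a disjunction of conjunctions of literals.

(((¬B → ¬E) → E) → D) → ¬A
⇔ ¬(((¬B → ¬E) → E) → D) ∨ ¬A   — eliminate →
⇔ ¬(¬((¬B → ¬E) → E) ∨ D) ∨ ¬A   — eliminate →
⇔ ¬(¬(¬(¬B → ¬E) ∨ E) ∨ D) ∨ ¬A   — eliminate →
⇔ ¬(¬(¬(¬¬B ∨ ¬E) ∨ E) ∨ D) ∨ ¬A   — eliminate →
⇔ (¬¬(¬(¬¬B ∨ ¬E) ∨ E) ∧ ¬D) ∨ ¬A   — De Morgan
⇔ ((¬(¬¬B ∨ ¬E) ∨ E) ∧ ¬D) ∨ ¬A   — double negation
⇔ (((¬¬¬B ∧ ¬¬E) ∨ E) ∧ ¬D) ∨ ¬A   — De Morgan
⇔ (((¬B ∧ ¬¬E) ∨ E) ∧ ¬D) ∨ ¬A   — double negation
⇔ (((¬B ∧ E) ∨ E) ∧ ¬D) ∨ ¬A   — double negation
⇔ (¬B ∧ E ∧ ¬D) ∨ (E ∧ ¬D) ∨ ¬A   — distribute ∧ over ∨
⇔ (E ∧ ¬D) ∨ ¬A   — simplify

(E ∧ ¬D) ∨ ¬A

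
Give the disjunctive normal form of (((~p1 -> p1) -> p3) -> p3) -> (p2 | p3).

(~p1 & ~p3) | p2 | p3

(((~p1 -> p1) -> p3) -> p3) -> (p2 | p3)
≡ ~(((~p1 -> p1) -> p3) -> p3) | p2 | p3   [eliminate ->]
≡ ~(~((~p1 -> p1) -> p3) | p3) | p2 | p3   [eliminate ->]
≡ ~(~(~(~p1 -> p1) | p3) | p3) | p2 | p3   [eliminate ->]
≡ ~(~(~(~~p1 | p1) | p3) | p3) | p2 | p3   [eliminate ->]
≡ (~~(~(~~p1 | p1) | p3) & ~p3) | p2 | p3   [De Morgan]
≡ ((~(~~p1 | p1) | p3) & ~p3) | p2 | p3   [double negation]
≡ (((~~~p1 & ~p1) | p3) & ~p3) | p2 | p3   [De Morgan]
≡ (((~p1 & ~p1) | p3) & ~p3) | p2 | p3   [double negation]
≡ (~p1 & ~p1 & ~p3) | (p3 & ~p3) | p2 | p3   [distribute & over |]
≡ (~p1 & ~p3) | p2 | p3   [simplify]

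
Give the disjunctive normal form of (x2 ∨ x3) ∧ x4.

(x2 ∨ x3) ∧ x4
≡ x2 ∧ x4 ∨ x3 ∧ x4

x2 ∧ x4 ∨ x3 ∧ x4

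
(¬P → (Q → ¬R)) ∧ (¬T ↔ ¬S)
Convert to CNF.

(P ∨ ¬Q ∨ ¬R) ∧ (T ∨ ¬S) ∧ (S ∨ ¬T)

(¬P → (Q → ¬R)) ∧ (¬T ↔ ¬S)
= (¬¬P ∨ (Q → ¬R)) ∧ (¬T ↔ ¬S)   (eliminate →)
= (¬¬P ∨ ¬Q ∨ ¬R) ∧ (¬T ↔ ¬S)   (eliminate →)
= (¬¬P ∨ ¬Q ∨ ¬R) ∧ (¬T → ¬S) ∧ (¬S → ¬T)   (eliminate ↔)
= (¬¬P ∨ ¬Q ∨ ¬R) ∧ (¬¬T ∨ ¬S) ∧ (¬S → ¬T)   (eliminate →)
= (¬¬P ∨ ¬Q ∨ ¬R) ∧ (¬¬T ∨ ¬S) ∧ (¬¬S ∨ ¬T)   (eliminate →)
= (P ∨ ¬Q ∨ ¬R) ∧ (¬¬T ∨ ¬S) ∧ (¬¬S ∨ ¬T)   (double negation)
= (P ∨ ¬Q ∨ ¬R) ∧ (T ∨ ¬S) ∧ (¬¬S ∨ ¬T)   (double negation)
= (P ∨ ¬Q ∨ ¬R) ∧ (T ∨ ¬S) ∧ (S ∨ ¬T)   (double negation)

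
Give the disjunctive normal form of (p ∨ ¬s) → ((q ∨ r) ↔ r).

(¬p ∧ s) ∨ (¬q ∧ ¬r) ∨ r

(p ∨ ¬s) → ((q ∨ r) ↔ r)
≡ ¬(p ∨ ¬s) ∨ ((q ∨ r) ↔ r)   — eliminate →
≡ ¬(p ∨ ¬s) ∨ (((q ∨ r) → r) ∧ (r → (q ∨ r)))   — eliminate ↔
≡ ¬(p ∨ ¬s) ∨ ((¬(q ∨ r) ∨ r) ∧ (r → (q ∨ r)))   — eliminate →
≡ ¬(p ∨ ¬s) ∨ ((¬(q ∨ r) ∨ r) ∧ (¬r ∨ q ∨ r))   — eliminate →
≡ (¬p ∧ ¬¬s) ∨ ((¬(q ∨ r) ∨ r) ∧ (¬r ∨ q ∨ r))   — De Morgan
≡ (¬p ∧ s) ∨ ((¬(q ∨ r) ∨ r) ∧ (¬r ∨ q ∨ r))   — double negation
≡ (¬p ∧ s) ∨ (((¬q ∧ ¬r) ∨ r) ∧ (¬r ∨ q ∨ r))   — De Morgan
≡ (¬p ∧ s) ∨ (¬q ∧ ¬r ∧ ¬r) ∨ (¬q ∧ ¬r ∧ q) ∨ (¬q ∧ ¬r ∧ r) ∨ (r ∧ ¬r) ∨ (r ∧ q) ∨ (r ∧ r)   — distribute ∧ over ∨
≡ (¬p ∧ s) ∨ (¬q ∧ ¬r) ∨ r   — simplify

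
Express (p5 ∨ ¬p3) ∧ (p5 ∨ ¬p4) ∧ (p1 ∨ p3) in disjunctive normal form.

(p5 ∧ p1) ∨ (p5 ∧ p3) ∨ (¬p3 ∧ ¬p4 ∧ p1)

(p5 ∨ ¬p3) ∧ (p5 ∨ ¬p4) ∧ (p1 ∨ p3)
≡ (p5 ∧ p5 ∧ p1) ∨ (p5 ∧ p5 ∧ p3) ∨ (p5 ∧ ¬p4 ∧ p1) ∨ (p5 ∧ ¬p4 ∧ p3) ∨ (¬p3 ∧ p5 ∧ p1) ∨ (¬p3 ∧ p5 ∧ p3) ∨ (¬p3 ∧ ¬p4 ∧ p1) ∨ (¬p3 ∧ ¬p4 ∧ p3)   — distribute ∧ over ∨
≡ (p5 ∧ p1) ∨ (p5 ∧ p3) ∨ (¬p3 ∧ ¬p4 ∧ p1)   — simplify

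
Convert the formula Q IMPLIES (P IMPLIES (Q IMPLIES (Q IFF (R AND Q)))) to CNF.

NOT Q OR NOT P OR R

Q IMPLIES (P IMPLIES (Q IMPLIES (Q IFF (R AND Q))))
≡ NOT Q OR (P IMPLIES (Q IMPLIES (Q IFF (R AND Q))))   (eliminate IMPLIES)
≡ NOT Q OR NOT P OR (Q IMPLIES (Q IFF (R AND Q)))   (eliminate IMPLIES)
≡ NOT Q OR NOT P OR NOT Q OR (Q IFF (R AND Q))   (eliminate IMPLIES)
≡ NOT Q OR NOT P OR NOT Q OR ((Q IMPLIES (R AND Q)) AND ((R AND Q) IMPLIES Q))   (eliminate IFF)
≡ NOT Q OR NOT P OR NOT Q OR ((NOT Q OR (R AND Q)) AND ((R AND Q) IMPLIES Q))   (eliminate IMPLIES)
≡ NOT Q OR NOT P OR NOT Q OR ((NOT Q OR (R AND Q)) AND (NOT (R AND Q) OR Q))   (eliminate IMPLIES)
≡ NOT Q OR NOT P OR NOT Q OR ((NOT Q OR (R AND Q)) AND (NOT R OR NOT Q OR Q))   (De Morgan)
≡ (NOT Q OR NOT P OR NOT Q OR NOT Q OR R) AND (NOT Q OR NOT P OR NOT Q OR NOT Q OR Q) AND (NOT Q OR NOT P OR NOT Q OR NOT R OR NOT Q OR Q)   (distribute OR over AND)
≡ NOT Q OR NOT P OR R   (simplify)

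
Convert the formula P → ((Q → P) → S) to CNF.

¬P ∨ S

P → ((Q → P) → S)
⇔ ¬P ∨ ((Q → P) → S)   — eliminate →
⇔ ¬P ∨ ¬(Q → P) ∨ S   — eliminate →
⇔ ¬P ∨ ¬(¬Q ∨ P) ∨ S   — eliminate →
⇔ ¬P ∨ (¬¬Q ∧ ¬P) ∨ S   — De Morgan
⇔ ¬P ∨ (Q ∧ ¬P) ∨ S   — double negation
⇔ (¬P ∨ Q ∨ S) ∧ (¬P ∨ ¬P ∨ S)   — distribute ∨ over ∧
⇔ ¬P ∨ S   — simplify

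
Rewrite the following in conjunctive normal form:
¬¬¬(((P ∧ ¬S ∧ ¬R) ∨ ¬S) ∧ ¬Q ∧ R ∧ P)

S ∨ Q ∨ ¬R ∨ ¬P

¬¬¬(((P ∧ ¬S ∧ ¬R) ∨ ¬S) ∧ ¬Q ∧ R ∧ P)
≡ ¬(((P ∧ ¬S ∧ ¬R) ∨ ¬S) ∧ ¬Q ∧ R ∧ P)   — double negation
≡ ¬((P ∧ ¬S ∧ ¬R) ∨ ¬S) ∨ ¬¬Q ∨ ¬R ∨ ¬P   — De Morgan
≡ (¬(P ∧ ¬S ∧ ¬R) ∧ ¬¬S) ∨ ¬¬Q ∨ ¬R ∨ ¬P   — De Morgan
≡ ((¬P ∨ ¬¬S ∨ ¬¬R) ∧ ¬¬S) ∨ ¬¬Q ∨ ¬R ∨ ¬P   — De Morgan
≡ ((¬P ∨ S ∨ ¬¬R) ∧ ¬¬S) ∨ ¬¬Q ∨ ¬R ∨ ¬P   — double negation
≡ ((¬P ∨ S ∨ R) ∧ ¬¬S) ∨ ¬¬Q ∨ ¬R ∨ ¬P   — double negation
≡ ((¬P ∨ S ∨ R) ∧ S) ∨ ¬¬Q ∨ ¬R ∨ ¬P   — double negation
≡ ((¬P ∨ S ∨ R) ∧ S) ∨ Q ∨ ¬R ∨ ¬P   — double negation
≡ (¬P ∨ S ∨ R ∨ Q ∨ ¬R ∨ ¬P) ∧ (S ∨ Q ∨ ¬R ∨ ¬P)   — distribute ∨ over ∧
≡ S ∨ Q ∨ ¬R ∨ ¬P   — simplify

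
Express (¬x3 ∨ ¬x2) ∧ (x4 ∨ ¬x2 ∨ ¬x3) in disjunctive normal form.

¬x3 ∨ ¬x2

(¬x3 ∨ ¬x2) ∧ (x4 ∨ ¬x2 ∨ ¬x3)
≡ (¬x3 ∧ x4) ∨ (¬x3 ∧ ¬x2) ∨ (¬x3 ∧ ¬x3) ∨ (¬x2 ∧ x4) ∨ (¬x2 ∧ ¬x2) ∨ (¬x2 ∧ ¬x3)
≡ ¬x3 ∨ ¬x2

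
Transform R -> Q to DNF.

R -> Q
≡ ~R | Q   — eliminate ->

~R | Q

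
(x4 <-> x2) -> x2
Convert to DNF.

(x4 <-> x2) -> x2
≡ ~(x4 <-> x2) | x2   — eliminate ->
≡ ~((x4 -> x2) & (x2 -> x4)) | x2   — eliminate <->
≡ ~((~x4 | x2) & (x2 -> x4)) | x2   — eliminate ->
≡ ~((~x4 | x2) & (~x2 | x4)) | x2   — eliminate ->
≡ ~(~x4 | x2) | ~(~x2 | x4) | x2   — De Morgan
≡ (~~x4 & ~x2) | ~(~x2 | x4) | x2   — De Morgan
≡ (x4 & ~x2) | ~(~x2 | x4) | x2   — double negation
≡ (x4 & ~x2) | (~~x2 & ~x4) | x2   — De Morgan
≡ (x4 & ~x2) | (x2 & ~x4) | x2   — double negation
≡ (x4 & ~x2) | x2   — simplify

(x4 & ~x2) | x2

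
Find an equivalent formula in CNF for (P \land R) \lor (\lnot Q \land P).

P \land (R \lor \lnot Q)

(P \land R) \lor (\lnot Q \land P)
≡ (P \lor \lnot Q) \land (P \lor P) \land (R \lor \lnot Q) \land (R \lor P)   [distribute \lor over \land]
≡ P \land (R \lor \lnot Q)   [simplify]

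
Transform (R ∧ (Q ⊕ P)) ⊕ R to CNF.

R ∧ (¬R ∨ ¬Q ∨ P) ∧ (¬R ∨ ¬P ∨ Q)

(R ∧ (Q ⊕ P)) ⊕ R
≡ ((R ∧ (Q ⊕ P)) ∨ R) ∧ ¬(R ∧ (Q ⊕ P) ∧ R)
≡ ((R ∧ (Q ∨ P) ∧ ¬(Q ∧ P)) ∨ R) ∧ ¬(R ∧ (Q ⊕ P) ∧ R)
≡ ((R ∧ (Q ∨ P) ∧ ¬(Q ∧ P)) ∨ R) ∧ ¬(R ∧ (Q ∨ P) ∧ ¬(Q ∧ P) ∧ R)
≡ ((R ∧ (Q ∨ P) ∧ (¬Q ∨ ¬P)) ∨ R) ∧ ¬(R ∧ (Q ∨ P) ∧ ¬(Q ∧ P) ∧ R)
≡ ((R ∧ (Q ∨ P) ∧ (¬Q ∨ ¬P)) ∨ R) ∧ (¬R ∨ ¬(Q ∨ P) ∨ ¬¬(Q ∧ P) ∨ ¬R)
≡ ((R ∧ (Q ∨ P) ∧ (¬Q ∨ ¬P)) ∨ R) ∧ (¬R ∨ (¬Q ∧ ¬P) ∨ ¬¬(Q ∧ P) ∨ ¬R)
≡ ((R ∧ (Q ∨ P) ∧ (¬Q ∨ ¬P)) ∨ R) ∧ (¬R ∨ (¬Q ∧ ¬P) ∨ (Q ∧ P) ∨ ¬R)
≡ (R ∨ R) ∧ (Q ∨ P ∨ R) ∧ (¬Q ∨ ¬P ∨ R) ∧ (¬R ∨ ¬Q ∨ Q ∨ ¬R) ∧ (¬R ∨ ¬Q ∨ P ∨ ¬R) ∧ (¬R ∨ ¬P ∨ Q ∨ ¬R) ∧ (¬R ∨ ¬P ∨ P ∨ ¬R)
≡ R ∧ (¬R ∨ ¬Q ∨ P) ∧ (¬R ∨ ¬P ∨ Q)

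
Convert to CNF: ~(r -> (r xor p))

~(r -> (r xor p))
= ~(~r | (r xor p))   (eliminate ->)
= ~(~r | ((r | p) & ~(r & p)))   (expand xor)
= ~~r & ~((r | p) & ~(r & p))   (De Morgan)
= r & ~((r | p) & ~(r & p))   (double negation)
= r & (~(r | p) | ~~(r & p))   (De Morgan)
= r & ((~r & ~p) | ~~(r & p))   (De Morgan)
= r & ((~r & ~p) | (r & p))   (double negation)
= r & (~r | r) & (~r | p) & (~p | r) & (~p | p)   (distribute | over &)
= r & (~r | p)   (simplify)

r & (~r | p)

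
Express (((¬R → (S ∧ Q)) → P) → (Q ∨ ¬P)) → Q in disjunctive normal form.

(((¬R → (S ∧ Q)) → P) → (Q ∨ ¬P)) → Q
≡ ¬(((¬R → (S ∧ Q)) → P) → (Q ∨ ¬P)) ∨ Q   [eliminate →]
≡ ¬(¬((¬R → (S ∧ Q)) → P) ∨ Q ∨ ¬P) ∨ Q   [eliminate →]
≡ ¬(¬(¬(¬R → (S ∧ Q)) ∨ P) ∨ Q ∨ ¬P) ∨ Q   [eliminate →]
≡ ¬(¬(¬(¬¬R ∨ (S ∧ Q)) ∨ P) ∨ Q ∨ ¬P) ∨ Q   [eliminate →]
≡ (¬¬(¬(¬¬R ∨ (S ∧ Q)) ∨ P) ∧ ¬Q ∧ ¬¬P) ∨ Q   [De Morgan]
≡ ((¬(¬¬R ∨ (S ∧ Q)) ∨ P) ∧ ¬Q ∧ ¬¬P) ∨ Q   [double negation]
≡ (((¬¬¬R ∧ ¬(S ∧ Q)) ∨ P) ∧ ¬Q ∧ ¬¬P) ∨ Q   [De Morgan]
≡ (((¬R ∧ ¬(S ∧ Q)) ∨ P) ∧ ¬Q ∧ ¬¬P) ∨ Q   [double negation]
≡ (((¬R ∧ (¬S ∨ ¬Q)) ∨ P) ∧ ¬Q ∧ ¬¬P) ∨ Q   [De Morgan]
≡ (((¬R ∧ (¬S ∨ ¬Q)) ∨ P) ∧ ¬Q ∧ P) ∨ Q   [double negation]
≡ (¬R ∧ ¬S ∧ ¬Q ∧ P) ∨ (¬R ∧ ¬Q ∧ ¬Q ∧ P) ∨ (P ∧ ¬Q ∧ P) ∨ Q   [distribute ∧ over ∨]
≡ (P ∧ ¬Q) ∨ Q   [simplify]

(P ∧ ¬Q) ∨ Q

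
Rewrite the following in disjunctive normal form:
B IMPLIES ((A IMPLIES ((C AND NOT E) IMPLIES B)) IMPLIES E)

NOT B OR E

B IMPLIES ((A IMPLIES ((C AND NOT E) IMPLIES B)) IMPLIES E)
= NOT B OR ((A IMPLIES ((C AND NOT E) IMPLIES B)) IMPLIES E)   (eliminate IMPLIES)
= NOT B OR NOT (A IMPLIES ((C AND NOT E) IMPLIES B)) OR E   (eliminate IMPLIES)
= NOT B OR NOT (NOT A OR ((C AND NOT E) IMPLIES B)) OR E   (eliminate IMPLIES)
= NOT B OR NOT (NOT A OR NOT (C AND NOT E) OR B) OR E   (eliminate IMPLIES)
= NOT B OR (NOT NOT A AND NOT NOT (C AND NOT E) AND NOT B) OR E   (De Morgan)
= NOT B OR (A AND NOT NOT (C AND NOT E) AND NOT B) OR E   (double negation)
= NOT B OR (A AND C AND NOT E AND NOT B) OR E   (double negation)
= NOT B OR E   (simplify)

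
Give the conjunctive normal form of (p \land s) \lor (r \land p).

(p \land s) \lor (r \land p)
= (p \lor r) \land (p \lor p) \land (s \lor r) \land (s \lor p)   [distribute \lor over \land]
= p \land (s \lor r)   [simplify]

p \land (s \lor r)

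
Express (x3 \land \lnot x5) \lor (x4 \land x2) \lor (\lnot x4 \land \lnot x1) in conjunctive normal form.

(x3 \lor x4 \lor \lnot x1) \land (x3 \lor x2 \lor \lnot x4) \land (x3 \lor x2 \lor \lnot x1) \land (\lnot x5 \lor x4 \lor \lnot x1) \land (\lnot x5 \lor x2 \lor \lnot x4) \land (\lnot x5 \lor x2 \lor \lnot x1)

(x3 \land \lnot x5) \lor (x4 \land x2) \lor (\lnot x4 \land \lnot x1)
≡ (x3 \lor x4 \lor \lnot x4) \land (x3 \lor x4 \lor \lnot x1) \land (x3 \lor x2 \lor \lnot x4) \land (x3 \lor x2 \lor \lnot x1) \land (\lnot x5 \lor x4 \lor \lnot x4) \land (\lnot x5 \lor x4 \lor \lnot x1) \land (\lnot x5 \lor x2 \lor \lnot x4) \land (\lnot x5 \lor x2 \lor \lnot x1)
≡ (x3 \lor x4 \lor \lnot x1) \land (x3 \lor x2 \lor \lnot x4) \land (x3 \lor x2 \lor \lnot x1) \land (\lnot x5 \lor x4 \lor \lnot x1) \land (\lnot x5 \lor x2 \lor \lnot x4) \land (\lnot x5 \lor x2 \lor \lnot x1)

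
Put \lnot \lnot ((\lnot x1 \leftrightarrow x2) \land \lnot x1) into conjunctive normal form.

(x1 \lor x2) \land \lnot x1

\lnot \lnot ((\lnot x1 \leftrightarrow x2) \land \lnot x1)
⇔ \lnot \lnot ((\lnot x1 \to x2) \land (x2 \to \lnot x1) \land \lnot x1)   [eliminate \leftrightarrow]
⇔ \lnot \lnot ((\lnot \lnot x1 \lor x2) \land (x2 \to \lnot x1) \land \lnot x1)   [eliminate \to]
⇔ \lnot \lnot ((\lnot \lnot x1 \lor x2) \land (\lnot x2 \lor \lnot x1) \land \lnot x1)   [eliminate \to]
⇔ (\lnot \lnot x1 \lor x2) \land (\lnot x2 \lor \lnot x1) \land \lnot x1   [double negation]
⇔ (x1 \lor x2) \land (\lnot x2 \lor \lnot x1) \land \lnot x1   [double negation]
⇔ (x1 \lor x2) \land \lnot x1   [simplify]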